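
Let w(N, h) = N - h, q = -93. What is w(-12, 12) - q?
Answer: 69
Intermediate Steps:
w(-12, 12) - q = (-12 - 1*12) - 1*(-93) = (-12 - 12) + 93 = -24 + 93 = 69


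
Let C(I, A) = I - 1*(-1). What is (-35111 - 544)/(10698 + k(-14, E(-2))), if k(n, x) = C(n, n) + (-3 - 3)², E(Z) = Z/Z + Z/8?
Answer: -35655/10721 ≈ -3.3257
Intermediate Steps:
C(I, A) = 1 + I (C(I, A) = I + 1 = 1 + I)
E(Z) = 1 + Z/8 (E(Z) = 1 + Z*(⅛) = 1 + Z/8)
k(n, x) = 37 + n (k(n, x) = (1 + n) + (-3 - 3)² = (1 + n) + (-6)² = (1 + n) + 36 = 37 + n)
(-35111 - 544)/(10698 + k(-14, E(-2))) = (-35111 - 544)/(10698 + (37 - 14)) = -35655/(10698 + 23) = -35655/10721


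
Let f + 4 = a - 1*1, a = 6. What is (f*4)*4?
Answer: 16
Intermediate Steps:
f = 1 (f = -4 + (6 - 1*1) = -4 + (6 - 1) = -4 + 5 = 1)
(f*4)*4 = (1*4)*4 = 4*4 = 16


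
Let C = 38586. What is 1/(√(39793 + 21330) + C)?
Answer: 38586/1488818273 - √61123/1488818273 ≈ 2.5751e-5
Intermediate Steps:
1/(√(39793 + 21330) + C) = 1/(√(39793 + 21330) + 38586) = 1/(√61123 + 38586) = 1/(38586 + √61123)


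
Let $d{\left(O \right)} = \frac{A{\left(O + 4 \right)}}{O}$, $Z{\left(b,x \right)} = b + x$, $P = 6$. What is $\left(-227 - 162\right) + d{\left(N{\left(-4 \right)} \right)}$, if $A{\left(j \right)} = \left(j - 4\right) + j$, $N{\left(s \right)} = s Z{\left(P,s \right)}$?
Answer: $- \frac{775}{2} \approx -387.5$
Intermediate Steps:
$N{\left(s \right)} = s \left(6 + s\right)$
$A{\left(j \right)} = -4 + 2 j$ ($A{\left(j \right)} = \left(-4 + j\right) + j = -4 + 2 j$)
$d{\left(O \right)} = \frac{4 + 2 O}{O}$ ($d{\left(O \right)} = \frac{-4 + 2 \left(O + 4\right)}{O} = \frac{-4 + 2 \left(4 + O\right)}{O} = \frac{-4 + \left(8 + 2 O\right)}{O} = \frac{4 + 2 O}{O}$)
$\left(-227 - 162\right) + d{\left(N{\left(-4 \right)} \right)} = \left(-227 - 162\right) + \left(2 + \frac{4}{\left(-4\right) \left(6 - 4\right)}\right) = -389 + \left(2 + \frac{4}{\left(-4\right) 2}\right) = -389 + \left(2 + \frac{4}{-8}\right) = -389 + \left(2 + 4 \left(- \frac{1}{8}\right)\right) = -389 + \left(2 - \frac{1}{2}\right) = -389 + \frac{3}{2} = - \frac{775}{2}$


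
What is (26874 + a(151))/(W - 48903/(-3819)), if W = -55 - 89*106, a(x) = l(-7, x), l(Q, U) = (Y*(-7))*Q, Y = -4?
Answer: -16980547/6031598 ≈ -2.8153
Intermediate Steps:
l(Q, U) = 28*Q (l(Q, U) = (-4*(-7))*Q = 28*Q)
a(x) = -196 (a(x) = 28*(-7) = -196)
W = -9489 (W = -55 - 9434 = -9489)
(26874 + a(151))/(W - 48903/(-3819)) = (26874 - 196)/(-9489 - 48903/(-3819)) = 26678/(-9489 - 48903*(-1/3819)) = 26678/(-9489 + 16301/1273) = 26678/(-12063196/1273) = 26678*(-1273/12063196) = -16980547/6031598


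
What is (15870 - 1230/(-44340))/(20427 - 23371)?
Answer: -23455901/4351232 ≈ -5.3906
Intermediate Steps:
(15870 - 1230/(-44340))/(20427 - 23371) = (15870 - 1230*(-1/44340))/(-2944) = (15870 + 41/1478)*(-1/2944) = (23455901/1478)*(-1/2944) = -23455901/4351232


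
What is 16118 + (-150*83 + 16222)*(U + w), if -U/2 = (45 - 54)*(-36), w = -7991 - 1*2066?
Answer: -40363142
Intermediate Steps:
w = -10057 (w = -7991 - 2066 = -10057)
U = -648 (U = -2*(45 - 54)*(-36) = -(-18)*(-36) = -2*324 = -648)
16118 + (-150*83 + 16222)*(U + w) = 16118 + (-150*83 + 16222)*(-648 - 10057) = 16118 + (-12450 + 16222)*(-10705) = 16118 + 3772*(-10705) = 16118 - 40379260 = -40363142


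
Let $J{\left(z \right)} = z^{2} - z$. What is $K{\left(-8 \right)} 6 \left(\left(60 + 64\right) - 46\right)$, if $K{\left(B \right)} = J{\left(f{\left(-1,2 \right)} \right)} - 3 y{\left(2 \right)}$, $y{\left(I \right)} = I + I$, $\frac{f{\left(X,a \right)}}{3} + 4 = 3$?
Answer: $0$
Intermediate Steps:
$f{\left(X,a \right)} = -3$ ($f{\left(X,a \right)} = -12 + 3 \cdot 3 = -12 + 9 = -3$)
$y{\left(I \right)} = 2 I$
$K{\left(B \right)} = 0$ ($K{\left(B \right)} = - 3 \left(-1 - 3\right) - 3 \cdot 2 \cdot 2 = \left(-3\right) \left(-4\right) - 12 = 12 - 12 = 0$)
$K{\left(-8 \right)} 6 \left(\left(60 + 64\right) - 46\right) = 0 \cdot 6 \left(\left(60 + 64\right) - 46\right) = 0 \left(124 - 46\right) = 0 \cdot 78 = 0$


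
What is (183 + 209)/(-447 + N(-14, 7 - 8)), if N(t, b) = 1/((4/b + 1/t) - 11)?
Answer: -82712/94331 ≈ -0.87683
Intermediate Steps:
N(t, b) = 1/(-11 + 1/t + 4/b) (N(t, b) = 1/((4/b + 1/t) - 11) = 1/((1/t + 4/b) - 11) = 1/(-11 + 1/t + 4/b))
(183 + 209)/(-447 + N(-14, 7 - 8)) = (183 + 209)/(-447 + (7 - 8)*(-14)/((7 - 8) + 4*(-14) - 11*(7 - 8)*(-14))) = 392/(-447 - 1*(-14)/(-1 - 56 - 11*(-1)*(-14))) = 392/(-447 - 1*(-14)/(-1 - 56 - 154)) = 392/(-447 - 1*(-14)/(-211)) = 392/(-447 - 1*(-14)*(-1/211)) = 392/(-447 - 14/211) = 392/(-94331/211) = 392*(-211/94331) = -82712/94331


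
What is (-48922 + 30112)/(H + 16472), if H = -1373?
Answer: -6270/5033 ≈ -1.2458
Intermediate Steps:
(-48922 + 30112)/(H + 16472) = (-48922 + 30112)/(-1373 + 16472) = -18810/15099 = -18810*1/15099 = -6270/5033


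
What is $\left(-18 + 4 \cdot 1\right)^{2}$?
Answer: $196$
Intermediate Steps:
$\left(-18 + 4 \cdot 1\right)^{2} = \left(-18 + 4\right)^{2} = \left(-14\right)^{2} = 196$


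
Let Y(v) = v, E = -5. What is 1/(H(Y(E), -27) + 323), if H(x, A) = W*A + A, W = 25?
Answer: -1/379 ≈ -0.0026385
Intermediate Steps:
H(x, A) = 26*A (H(x, A) = 25*A + A = 26*A)
1/(H(Y(E), -27) + 323) = 1/(26*(-27) + 323) = 1/(-702 + 323) = 1/(-379) = -1/379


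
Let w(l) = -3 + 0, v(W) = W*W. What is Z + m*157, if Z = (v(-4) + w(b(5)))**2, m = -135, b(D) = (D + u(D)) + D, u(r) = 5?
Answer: -21026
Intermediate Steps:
v(W) = W**2
b(D) = 5 + 2*D (b(D) = (D + 5) + D = (5 + D) + D = 5 + 2*D)
w(l) = -3
Z = 169 (Z = ((-4)**2 - 3)**2 = (16 - 3)**2 = 13**2 = 169)
Z + m*157 = 169 - 135*157 = 169 - 21195 = -21026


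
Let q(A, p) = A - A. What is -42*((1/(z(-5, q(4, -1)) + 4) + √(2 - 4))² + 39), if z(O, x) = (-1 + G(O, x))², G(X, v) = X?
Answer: -1243221/800 - 21*I*√2/10 ≈ -1554.0 - 2.9698*I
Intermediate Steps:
q(A, p) = 0
z(O, x) = (-1 + O)²
-42*((1/(z(-5, q(4, -1)) + 4) + √(2 - 4))² + 39) = -42*((1/((-1 - 5)² + 4) + √(2 - 4))² + 39) = -42*((1/((-6)² + 4) + √(-2))² + 39) = -42*((1/(36 + 4) + I*√2)² + 39) = -42*((1/40 + I*√2)² + 39) = -42*(39 + (1/40 + I*√2)²) = -1638 - 42*(1/40 + I*√2)²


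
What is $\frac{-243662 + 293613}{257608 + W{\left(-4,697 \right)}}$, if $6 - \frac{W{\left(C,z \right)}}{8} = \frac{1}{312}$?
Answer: $\frac{1948089}{10048583} \approx 0.19387$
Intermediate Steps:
$W{\left(C,z \right)} = \frac{1871}{39}$ ($W{\left(C,z \right)} = 48 - \frac{8}{312} = 48 - \frac{1}{39} = \frac{1871}{39}$)
$\frac{-243662 + 293613}{257608 + W{\left(-4,697 \right)}} = \frac{-243662 + 293613}{257608 + \frac{1871}{39}} = \frac{49951}{\frac{10048583}{39}} = 49951 \cdot \frac{39}{10048583} = \frac{1948089}{10048583}$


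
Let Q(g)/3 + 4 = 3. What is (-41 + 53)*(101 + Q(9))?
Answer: 1176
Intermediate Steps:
Q(g) = -3 (Q(g) = -12 + 3*3 = -12 + 9 = -3)
(-41 + 53)*(101 + Q(9)) = (-41 + 53)*(101 - 3) = 12*98 = 1176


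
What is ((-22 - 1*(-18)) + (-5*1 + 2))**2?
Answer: 49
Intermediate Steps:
((-22 - 1*(-18)) + (-5*1 + 2))**2 = ((-22 + 18) + (-5 + 2))**2 = (-4 - 3)**2 = (-7)**2 = 49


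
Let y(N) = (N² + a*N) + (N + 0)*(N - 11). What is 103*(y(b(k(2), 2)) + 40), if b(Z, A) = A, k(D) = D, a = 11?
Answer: 4944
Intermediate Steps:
y(N) = N² + 11*N + N*(-11 + N) (y(N) = (N² + 11*N) + (N + 0)*(N - 11) = (N² + 11*N) + N*(-11 + N) = N² + 11*N + N*(-11 + N))
103*(y(b(k(2), 2)) + 40) = 103*(2*2² + 40) = 103*(2*4 + 40) = 103*(8 + 40) = 103*48 = 4944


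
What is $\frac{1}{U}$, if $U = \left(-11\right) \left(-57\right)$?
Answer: $\frac{1}{627} \approx 0.0015949$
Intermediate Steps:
$U = 627$
$\frac{1}{U} = \frac{1}{627}$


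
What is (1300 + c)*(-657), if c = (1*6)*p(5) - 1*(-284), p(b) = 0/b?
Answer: -1040688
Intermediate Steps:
p(b) = 0
c = 284 (c = (1*6)*0 - 1*(-284) = 6*0 + 284 = 0 + 284 = 284)
(1300 + c)*(-657) = (1300 + 284)*(-657) = 1584*(-657) = -1040688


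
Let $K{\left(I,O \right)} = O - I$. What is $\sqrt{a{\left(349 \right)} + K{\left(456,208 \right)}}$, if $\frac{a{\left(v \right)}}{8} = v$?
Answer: $4 \sqrt{159} \approx 50.438$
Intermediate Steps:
$a{\left(v \right)} = 8 v$
$\sqrt{a{\left(349 \right)} + K{\left(456,208 \right)}} = \sqrt{8 \cdot 349 + \left(208 - 456\right)} = \sqrt{2792 + \left(208 - 456\right)} = \sqrt{2792 - 248} = \sqrt{2544} = 4 \sqrt{159}$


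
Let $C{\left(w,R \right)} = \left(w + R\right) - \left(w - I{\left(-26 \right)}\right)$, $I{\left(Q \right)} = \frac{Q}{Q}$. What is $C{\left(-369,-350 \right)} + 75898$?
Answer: $75549$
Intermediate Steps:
$I{\left(Q \right)} = 1$
$C{\left(w,R \right)} = 1 + R$ ($C{\left(w,R \right)} = \left(w + R\right) - \left(-1 + w\right) = \left(R + w\right) - \left(-1 + w\right) = 1 + R$)
$C{\left(-369,-350 \right)} + 75898 = \left(1 - 350\right) + 75898 = -349 + 75898 = 75549$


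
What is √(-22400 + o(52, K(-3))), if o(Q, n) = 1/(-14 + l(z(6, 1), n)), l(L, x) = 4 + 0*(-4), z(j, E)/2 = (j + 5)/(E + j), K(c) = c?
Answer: 3*I*√248890/10 ≈ 149.67*I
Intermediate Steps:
z(j, E) = 2*(5 + j)/(E + j) (z(j, E) = 2*((j + 5)/(E + j)) = 2*((5 + j)/(E + j)) = 2*(5 + j)/(E + j))
l(L, x) = 4 (l(L, x) = 4 + 0 = 4)
o(Q, n) = -⅒ (o(Q, n) = 1/(-14 + 4) = 1/(-10) = -⅒)
√(-22400 + o(52, K(-3))) = √(-22400 - ⅒) = √(-224001/10) = 3*I*√248890/10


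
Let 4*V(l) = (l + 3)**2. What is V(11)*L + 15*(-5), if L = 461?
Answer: 22514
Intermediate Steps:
V(l) = (3 + l)**2/4 (V(l) = (l + 3)**2/4 = (3 + l)**2/4)
V(11)*L + 15*(-5) = ((3 + 11)**2/4)*461 + 15*(-5) = ((1/4)*14**2)*461 - 75 = ((1/4)*196)*461 - 75 = 49*461 - 75 = 22589 - 75 = 22514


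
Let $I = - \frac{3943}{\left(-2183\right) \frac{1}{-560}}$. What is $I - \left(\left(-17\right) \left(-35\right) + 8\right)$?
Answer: $- \frac{3524429}{2183} \approx -1614.5$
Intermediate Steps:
$I = - \frac{2208080}{2183}$ ($I = - \frac{3943}{\left(-2183\right) \left(- \frac{1}{560}\right)} = - \frac{3943}{\frac{2183}{560}} = \left(-3943\right) \frac{560}{2183} = - \frac{2208080}{2183} \approx -1011.5$)
$I - \left(\left(-17\right) \left(-35\right) + 8\right) = - \frac{2208080}{2183} - \left(\left(-17\right) \left(-35\right) + 8\right) = - \frac{2208080}{2183} - \left(595 + 8\right) = - \frac{2208080}{2183} - 603 = - \frac{3524429}{2183}$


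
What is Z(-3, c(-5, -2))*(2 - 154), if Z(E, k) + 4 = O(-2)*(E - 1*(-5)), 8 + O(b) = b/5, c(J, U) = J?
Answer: 15808/5 ≈ 3161.6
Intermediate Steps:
O(b) = -8 + b/5
Z(E, k) = -46 - 42*E/5 (Z(E, k) = -4 + (-8 + (1/5)*(-2))*(E - 1*(-5)) = -4 + (-8 - 2/5)*(E + 5) = -4 - 42*(5 + E)/5 = -4 + (-42 - 42*E/5) = -46 - 42*E/5)
Z(-3, c(-5, -2))*(2 - 154) = (-46 - 42/5*(-3))*(2 - 154) = (-46 + 126/5)*(-152) = -104/5*(-152) = 15808/5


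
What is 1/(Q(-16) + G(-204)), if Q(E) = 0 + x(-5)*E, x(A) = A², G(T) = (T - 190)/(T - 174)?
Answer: -189/75403 ≈ -0.0025065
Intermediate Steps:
G(T) = (-190 + T)/(-174 + T)
Q(E) = 25*E (Q(E) = 0 + (-5)²*E = 0 + 25*E = 25*E)
1/(Q(-16) + G(-204)) = 1/(25*(-16) + (-190 - 204)/(-174 - 204)) = 1/(-400 - 394/(-378)) = 1/(-400 - 1/378*(-394)) = 1/(-400 + 197/189) = 1/(-75403/189) = -189/75403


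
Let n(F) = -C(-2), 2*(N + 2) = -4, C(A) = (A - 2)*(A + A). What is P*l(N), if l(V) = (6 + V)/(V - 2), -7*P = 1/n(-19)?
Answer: -1/336 ≈ -0.0029762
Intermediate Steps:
C(A) = 2*A*(-2 + A) (C(A) = (-2 + A)*(2*A) = 2*A*(-2 + A))
N = -4 (N = -2 + (1/2)*(-4) = -2 - 2 = -4)
n(F) = -16 (n(F) = -2*(-2)*(-2 - 2) = -2*(-2)*(-4) = -1*16 = -16)
P = 1/112 (P = -1/7/(-16) = -1/7*(-1/16) = 1/112 ≈ 0.0089286)
l(V) = (6 + V)/(-2 + V)
P*l(N) = ((6 - 4)/(-2 - 4))/112 = (2/(-6))/112 = (-1/6*2)/112 = (1/112)*(-1/3) = -1/336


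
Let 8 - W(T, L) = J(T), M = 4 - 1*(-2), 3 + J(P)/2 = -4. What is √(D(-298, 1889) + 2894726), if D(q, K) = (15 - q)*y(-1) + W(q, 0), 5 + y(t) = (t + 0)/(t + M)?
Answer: √72328010/5 ≈ 1700.9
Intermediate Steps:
J(P) = -14 (J(P) = -6 + 2*(-4) = -6 - 8 = -14)
M = 6 (M = 4 + 2 = 6)
W(T, L) = 22 (W(T, L) = 8 - 1*(-14) = 8 + 14 = 22)
y(t) = -5 + t/(6 + t) (y(t) = -5 + (t + 0)/(t + 6) = -5 + t/(6 + t))
D(q, K) = -56 + 26*q/5 (D(q, K) = (15 - q)*(2*(-15 - 2*(-1))/(6 - 1)) + 22 = (15 - q)*(2*(-15 + 2)/5) + 22 = (15 - q)*(2*(⅕)*(-13)) + 22 = (15 - q)*(-26/5) + 22 = (-78 + 26*q/5) + 22 = -56 + 26*q/5)
√(D(-298, 1889) + 2894726) = √((-56 + (26/5)*(-298)) + 2894726) = √((-56 - 7748/5) + 2894726) = √(-8028/5 + 2894726) = √(14465602/5) = √72328010/5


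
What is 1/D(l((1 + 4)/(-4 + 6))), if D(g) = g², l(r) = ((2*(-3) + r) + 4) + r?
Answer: ⅑ ≈ 0.11111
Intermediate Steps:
l(r) = -2 + 2*r (l(r) = ((-6 + r) + 4) + r = (-2 + r) + r = -2 + 2*r)
1/D(l((1 + 4)/(-4 + 6))) = 1/((-2 + 2*((1 + 4)/(-4 + 6)))²) = 1/((-2 + 2*(5/2))²) = 1/((-2 + 5)²) = 1/(3²) = 1/9 = ⅑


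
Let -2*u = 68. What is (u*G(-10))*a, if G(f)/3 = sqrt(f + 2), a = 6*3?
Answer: -3672*I*sqrt(2) ≈ -5193.0*I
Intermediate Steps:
u = -34 (u = -1/2*68 = -34)
a = 18
G(f) = 3*sqrt(2 + f) (G(f) = 3*sqrt(f + 2) = 3*sqrt(2 + f))
(u*G(-10))*a = -102*sqrt(2 - 10)*18 = -102*sqrt(-8)*18 = -102*2*I*sqrt(2)*18 = -204*I*sqrt(2)*18 = -3672*I*sqrt(2)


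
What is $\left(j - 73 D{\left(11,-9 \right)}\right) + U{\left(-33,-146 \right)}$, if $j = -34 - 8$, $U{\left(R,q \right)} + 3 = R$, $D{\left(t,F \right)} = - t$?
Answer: $725$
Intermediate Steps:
$U{\left(R,q \right)} = -3 + R$
$j = -42$
$\left(j - 73 D{\left(11,-9 \right)}\right) + U{\left(-33,-146 \right)} = \left(-42 - 73 \left(\left(-1\right) 11\right)\right) - 36 = \left(-42 - -803\right) - 36 = \left(-42 + 803\right) - 36 = 761 - 36 = 725$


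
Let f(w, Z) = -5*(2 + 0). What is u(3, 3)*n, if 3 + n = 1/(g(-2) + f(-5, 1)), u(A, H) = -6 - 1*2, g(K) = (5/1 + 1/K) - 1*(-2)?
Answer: 184/7 ≈ 26.286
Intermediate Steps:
f(w, Z) = -10 (f(w, Z) = -5*2 = -10)
g(K) = 7 + 1/K (g(K) = (5*1 + 1/K) + 2 = (5 + 1/K) + 2 = 7 + 1/K)
u(A, H) = -8 (u(A, H) = -6 - 2 = -8)
n = -23/7 (n = -3 + 1/((7 + 1/(-2)) - 10) = -3 + 1/((7 - 1/2) - 10) = -3 + 1/(13/2 - 10) = -3 + 1/(-7/2) = -3 - 2/7 = -23/7 ≈ -3.2857)
u(3, 3)*n = -8*(-23/7) = 184/7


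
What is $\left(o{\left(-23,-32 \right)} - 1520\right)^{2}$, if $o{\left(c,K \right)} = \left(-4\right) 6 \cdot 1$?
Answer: $2383936$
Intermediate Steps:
$o{\left(c,K \right)} = -24$ ($o{\left(c,K \right)} = \left(-24\right) 1 = -24$)
$\left(o{\left(-23,-32 \right)} - 1520\right)^{2} = \left(-24 - 1520\right)^{2} = \left(-1544\right)^{2} = 2383936$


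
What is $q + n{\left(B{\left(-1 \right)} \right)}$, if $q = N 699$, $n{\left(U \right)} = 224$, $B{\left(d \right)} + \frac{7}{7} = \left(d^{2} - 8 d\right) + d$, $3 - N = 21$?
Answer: $-12358$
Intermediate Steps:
$N = -18$ ($N = 3 - 21 = -18$)
$B{\left(d \right)} = -1 + d^{2} - 7 d$ ($B{\left(d \right)} = -1 + \left(\left(d^{2} - 8 d\right) + d\right) = -1 + \left(d^{2} - 7 d\right) = -1 + d^{2} - 7 d$)
$q = -12582$ ($q = \left(-18\right) 699 = -12582$)
$q + n{\left(B{\left(-1 \right)} \right)} = -12582 + 224 = -12358$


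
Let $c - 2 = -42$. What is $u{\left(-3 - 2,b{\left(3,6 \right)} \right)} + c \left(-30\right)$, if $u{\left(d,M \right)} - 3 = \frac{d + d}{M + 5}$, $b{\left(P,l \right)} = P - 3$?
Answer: $1201$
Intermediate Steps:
$b{\left(P,l \right)} = -3 + P$
$c = -40$ ($c = 2 - 42 = -40$)
$u{\left(d,M \right)} = 3 + \frac{2 d}{5 + M}$ ($u{\left(d,M \right)} = 3 + \frac{d + d}{M + 5} = 3 + \frac{2 d}{5 + M}$)
$u{\left(-3 - 2,b{\left(3,6 \right)} \right)} + c \left(-30\right) = \frac{15 + 2 \left(-3 - 2\right) + 3 \left(-3 + 3\right)}{5 + \left(-3 + 3\right)} - -1200 = \frac{15 + 2 \left(-5\right) + 3 \cdot 0}{5 + 0} + 1200 = \frac{15 - 10 + 0}{5} + 1200 = \frac{1}{5} \cdot 5 + 1200 = 1 + 1200 = 1201$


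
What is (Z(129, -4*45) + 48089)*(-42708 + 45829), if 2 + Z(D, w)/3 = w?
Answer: 148381703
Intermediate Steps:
Z(D, w) = -6 + 3*w
(Z(129, -4*45) + 48089)*(-42708 + 45829) = ((-6 + 3*(-4*45)) + 48089)*(-42708 + 45829) = ((-6 + 3*(-180)) + 48089)*3121 = ((-6 - 540) + 48089)*3121 = (-546 + 48089)*3121 = 47543*3121 = 148381703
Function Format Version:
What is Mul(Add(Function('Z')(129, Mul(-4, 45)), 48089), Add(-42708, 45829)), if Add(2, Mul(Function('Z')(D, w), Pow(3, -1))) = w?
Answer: 148381703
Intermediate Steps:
Function('Z')(D, w) = Add(-6, Mul(3, w))
Mul(Add(Function('Z')(129, Mul(-4, 45)), 48089), Add(-42708, 45829)) = Mul(Add(Add(-6, Mul(3, Mul(-4, 45))), 48089), Add(-42708, 45829)) = Mul(Add(Add(-6, Mul(3, -180)), 48089), 3121) = Mul(Add(Add(-6, -540), 48089), 3121) = Mul(Add(-546, 48089), 3121) = Mul(47543, 3121) = 148381703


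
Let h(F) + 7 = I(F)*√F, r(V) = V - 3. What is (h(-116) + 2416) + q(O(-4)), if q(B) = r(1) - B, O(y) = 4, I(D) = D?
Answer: 2403 - 232*I*√29 ≈ 2403.0 - 1249.4*I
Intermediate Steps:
r(V) = -3 + V
q(B) = -2 - B (q(B) = (-3 + 1) - B = -2 - B)
h(F) = -7 + F^(3/2) (h(F) = -7 + F*√F = -7 + F^(3/2))
(h(-116) + 2416) + q(O(-4)) = ((-7 + (-116)^(3/2)) + 2416) + (-2 - 1*4) = ((-7 - 232*I*√29) + 2416) + (-2 - 4) = (2409 - 232*I*√29) - 6 = 2403 - 232*I*√29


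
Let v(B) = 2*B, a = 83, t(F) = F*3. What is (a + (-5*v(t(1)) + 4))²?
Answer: 3249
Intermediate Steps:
t(F) = 3*F
(a + (-5*v(t(1)) + 4))² = (83 + (-10*3*1 + 4))² = (83 + (-10*3 + 4))² = (83 + (-5*6 + 4))² = (83 + (-30 + 4))² = (83 - 26)² = 57² = 3249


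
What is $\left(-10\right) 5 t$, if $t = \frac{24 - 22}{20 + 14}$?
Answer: $- \frac{50}{17} \approx -2.9412$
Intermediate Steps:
$t = \frac{1}{17}$ ($t = \frac{2}{34} = 2 \cdot \frac{1}{34} = \frac{1}{17} \approx 0.058824$)
$\left(-10\right) 5 t = \left(-10\right) 5 \cdot \frac{1}{17} = \left(-50\right) \frac{1}{17} = - \frac{50}{17}$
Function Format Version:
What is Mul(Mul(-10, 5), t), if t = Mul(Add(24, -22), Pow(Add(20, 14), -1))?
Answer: Rational(-50, 17) ≈ -2.9412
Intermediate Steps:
t = Rational(1, 17) (t = Mul(2, Pow(34, -1)) = Mul(2, Rational(1, 34)) = Rational(1, 17) ≈ 0.058824)
Mul(Mul(-10, 5), t) = Mul(Mul(-10, 5), Rational(1, 17)) = Mul(-50, Rational(1, 17)) = Rational(-50, 17)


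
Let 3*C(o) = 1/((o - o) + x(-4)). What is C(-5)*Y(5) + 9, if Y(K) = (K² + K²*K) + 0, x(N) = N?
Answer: -7/2 ≈ -3.5000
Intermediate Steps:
Y(K) = K² + K³ (Y(K) = (K² + K³) + 0 = K² + K³)
C(o) = -1/12 (C(o) = 1/(3*((o - o) - 4)) = 1/(3*(0 - 4)) = (⅓)/(-4) = (⅓)*(-¼) = -1/12)
C(-5)*Y(5) + 9 = -5²*(1 + 5)/12 + 9 = -25*6/12 + 9 = -1/12*150 + 9 = -25/2 + 9 = -7/2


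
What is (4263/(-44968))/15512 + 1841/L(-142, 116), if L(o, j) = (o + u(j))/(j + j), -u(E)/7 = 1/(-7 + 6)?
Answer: -6080188765153/1921803840 ≈ -3163.8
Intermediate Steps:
u(E) = 7 (u(E) = -7/(-7 + 6) = -7/(-1) = -7*(-1) = 7)
L(o, j) = (7 + o)/(2*j) (L(o, j) = (o + 7)/(j + j) = (7 + o)/((2*j)) = (7 + o)*(1/(2*j)) = (7 + o)/(2*j))
(4263/(-44968))/15512 + 1841/L(-142, 116) = (4263/(-44968))/15512 + 1841/(((½)*(7 - 142)/116)) = (4263*(-1/44968))*(1/15512) + 1841/(((½)*(1/116)*(-135))) = -609/6424*1/15512 + 1841/(-135/232) = -87/14235584 + 1841*(-232/135) = -87/14235584 - 427112/135 = -6080188765153/1921803840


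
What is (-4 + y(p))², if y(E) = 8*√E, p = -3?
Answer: -176 - 64*I*√3 ≈ -176.0 - 110.85*I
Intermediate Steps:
(-4 + y(p))² = (-4 + 8*√(-3))² = (-4 + 8*(I*√3))² = (-4 + 8*I*√3)²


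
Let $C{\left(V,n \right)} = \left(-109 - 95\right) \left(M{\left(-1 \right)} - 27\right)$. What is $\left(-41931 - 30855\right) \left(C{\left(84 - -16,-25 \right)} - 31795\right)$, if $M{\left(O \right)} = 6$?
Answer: $2002415646$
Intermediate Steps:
$C{\left(V,n \right)} = 4284$ ($C{\left(V,n \right)} = \left(-109 - 95\right) \left(6 - 27\right) = \left(-204\right) \left(-21\right) = 4284$)
$\left(-41931 - 30855\right) \left(C{\left(84 - -16,-25 \right)} - 31795\right) = \left(-41931 - 30855\right) \left(4284 - 31795\right) = \left(-72786\right) \left(-27511\right) = 2002415646$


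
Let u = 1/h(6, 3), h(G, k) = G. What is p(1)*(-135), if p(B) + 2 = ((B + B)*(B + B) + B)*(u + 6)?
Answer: -7785/2 ≈ -3892.5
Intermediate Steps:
u = 1/6 ≈ 0.16667
p(B) = -2 + 37*B/6 + 74*B**2/3 (p(B) = -2 + ((B + B)*(B + B) + B)*(1/6 + 6) = -2 + ((2*B)*(2*B) + B)*(37/6) = -2 + (4*B**2 + B)*(37/6) = -2 + (B + 4*B**2)*(37/6) = -2 + (37*B/6 + 74*B**2/3) = -2 + 37*B/6 + 74*B**2/3)
p(1)*(-135) = (-2 + (37/6)*1 + (74/3)*1**2)*(-135) = (-2 + 37/6 + (74/3)*1)*(-135) = (-2 + 37/6 + 74/3)*(-135) = (173/6)*(-135) = -7785/2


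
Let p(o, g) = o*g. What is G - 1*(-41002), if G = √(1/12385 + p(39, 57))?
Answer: 41002 + 44*√176127085/12385 ≈ 41049.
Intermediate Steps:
p(o, g) = g*o
G = 44*√176127085/12385 (G = √(1/12385 + 57*39) = √(1/12385 + 2223) = √(27531856/12385) = 44*√176127085/12385 ≈ 47.149)
G - 1*(-41002) = 44*√176127085/12385 - 1*(-41002) = 44*√176127085/12385 + 41002 = 41002 + 44*√176127085/12385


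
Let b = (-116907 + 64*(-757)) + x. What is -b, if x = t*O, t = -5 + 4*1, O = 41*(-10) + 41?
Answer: 164986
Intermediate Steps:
O = -369 (O = -410 + 41 = -369)
t = -1 (t = -5 + 4 = -1)
x = 369 (x = -1*(-369) = 369)
b = -164986 (b = (-116907 + 64*(-757)) + 369 = (-116907 - 48448) + 369 = -165355 + 369 = -164986)
-b = -1*(-164986) = 164986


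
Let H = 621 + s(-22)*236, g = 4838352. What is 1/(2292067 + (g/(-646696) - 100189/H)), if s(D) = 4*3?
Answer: 279130161/639774843400912 ≈ 4.3629e-7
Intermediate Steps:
s(D) = 12
H = 3453 (H = 621 + 12*236 = 621 + 2832 = 3453)
1/(2292067 + (g/(-646696) - 100189/H)) = 1/(2292067 + (4838352/(-646696) - 100189/3453)) = 1/(2292067 + (4838352*(-1/646696) - 100189*1/3453)) = 1/(2292067 + (-604794/80837 - 100189/3453)) = 1/(2292067 - 10187331875/279130161) = 1/(639774843400912/279130161) = 279130161/639774843400912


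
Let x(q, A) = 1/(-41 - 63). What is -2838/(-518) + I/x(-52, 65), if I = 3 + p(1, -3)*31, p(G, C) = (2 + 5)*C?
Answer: 17455947/259 ≈ 67398.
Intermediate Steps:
p(G, C) = 7*C
x(q, A) = -1/104 (x(q, A) = 1/(-104) = -1/104)
I = -648 (I = 3 + (7*(-3))*31 = 3 - 21*31 = 3 - 651 = -648)
-2838/(-518) + I/x(-52, 65) = -2838/(-518) - 648/(-1/104) = -2838*(-1/518) - 648*(-104) = 1419/259 + 67392 = 17455947/259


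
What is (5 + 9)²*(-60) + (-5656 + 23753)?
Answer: 6337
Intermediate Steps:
(5 + 9)²*(-60) + (-5656 + 23753) = 14²*(-60) + 18097 = 196*(-60) + 18097 = -11760 + 18097 = 6337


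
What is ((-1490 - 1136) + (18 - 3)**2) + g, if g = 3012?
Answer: 611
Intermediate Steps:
((-1490 - 1136) + (18 - 3)**2) + g = ((-1490 - 1136) + (18 - 3)**2) + 3012 = (-2626 + 15**2) + 3012 = (-2626 + 225) + 3012 = -2401 + 3012 = 611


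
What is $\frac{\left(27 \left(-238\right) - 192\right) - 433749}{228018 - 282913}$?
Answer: $\frac{440367}{54895} \approx 8.022$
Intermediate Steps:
$\frac{\left(27 \left(-238\right) - 192\right) - 433749}{228018 - 282913} = \frac{\left(-6426 - 192\right) - 433749}{-54895} = \left(-6618 - 433749\right) \left(- \frac{1}{54895}\right) = \left(-440367\right) \left(- \frac{1}{54895}\right) = \frac{440367}{54895}$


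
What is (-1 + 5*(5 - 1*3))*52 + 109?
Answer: 577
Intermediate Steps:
(-1 + 5*(5 - 1*3))*52 + 109 = (-1 + 5*(5 - 3))*52 + 109 = (-1 + 5*2)*52 + 109 = (-1 + 10)*52 + 109 = 9*52 + 109 = 468 + 109 = 577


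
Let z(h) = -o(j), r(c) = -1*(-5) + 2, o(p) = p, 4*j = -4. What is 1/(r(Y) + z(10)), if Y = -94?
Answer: ⅛ ≈ 0.12500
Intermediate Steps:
j = -1 (j = (¼)*(-4) = -1)
r(c) = 7 (r(c) = 5 + 2 = 7)
z(h) = 1 (z(h) = -1*(-1) = 1)
1/(r(Y) + z(10)) = 1/(7 + 1) = 1/8 = ⅛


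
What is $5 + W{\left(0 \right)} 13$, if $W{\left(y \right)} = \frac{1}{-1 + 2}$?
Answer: $18$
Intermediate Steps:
$W{\left(y \right)} = 1$ ($W{\left(y \right)} = 1^{-1} = 1$)
$5 + W{\left(0 \right)} 13 = 5 + 1 \cdot 13 = 5 + 13 = 18$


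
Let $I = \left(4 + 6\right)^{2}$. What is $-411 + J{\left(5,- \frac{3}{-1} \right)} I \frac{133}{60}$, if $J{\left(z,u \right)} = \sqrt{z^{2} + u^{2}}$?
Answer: $-411 + \frac{665 \sqrt{34}}{3} \approx 881.53$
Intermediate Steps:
$I = 100$ ($I = 10^{2} = 100$)
$J{\left(z,u \right)} = \sqrt{u^{2} + z^{2}}$
$-411 + J{\left(5,- \frac{3}{-1} \right)} I \frac{133}{60} = -411 + \sqrt{\left(- \frac{3}{-1}\right)^{2} + 5^{2}} \cdot 100 \cdot \frac{133}{60} = -411 + \sqrt{\left(- 3 \left(-1\right)\right)^{2} + 25} \cdot 100 \cdot 133 \cdot \frac{1}{60} = -411 + \sqrt{\left(\left(-1\right) \left(-3\right)\right)^{2} + 25} \cdot 100 \cdot \frac{133}{60} = -411 + \sqrt{3^{2} + 25} \cdot 100 \cdot \frac{133}{60} = -411 + \sqrt{9 + 25} \cdot 100 \cdot \frac{133}{60} = -411 + \sqrt{34} \cdot 100 \cdot \frac{133}{60} = -411 + 100 \sqrt{34} \cdot \frac{133}{60} = -411 + \frac{665 \sqrt{34}}{3}$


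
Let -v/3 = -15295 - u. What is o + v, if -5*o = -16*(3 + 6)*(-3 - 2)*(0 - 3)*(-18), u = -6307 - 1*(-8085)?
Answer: 43443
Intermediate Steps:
u = 1778 (u = -6307 + 8085 = 1778)
v = 51219 (v = -3*(-15295 - 1*1778) = -3*(-15295 - 1778) = -3*(-17073) = 51219)
o = -7776 (o = -(-16*(3 + 6)*(-3 - 2)*(0 - 3))*(-18)/5 = -(-144*(-5*(-3)))*(-18)/5 = -(-144*15)*(-18)/5 = -(-16*135)*(-18)/5 = -(-432)*(-18) = -⅕*38880 = -7776)
o + v = -7776 + 51219 = 43443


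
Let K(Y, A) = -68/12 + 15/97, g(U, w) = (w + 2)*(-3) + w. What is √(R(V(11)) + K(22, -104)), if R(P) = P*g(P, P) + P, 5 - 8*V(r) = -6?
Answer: I*√87625338/2328 ≈ 4.021*I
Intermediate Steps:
V(r) = 11/8 (V(r) = 5/8 - ⅛*(-6) = 5/8 + ¾ = 11/8)
g(U, w) = -6 - 2*w (g(U, w) = (2 + w)*(-3) + w = (-6 - 3*w) + w = -6 - 2*w)
K(Y, A) = -1604/291 (K(Y, A) = -68*1/12 + 15*(1/97) = -17/3 + 15/97 = -1604/291)
R(P) = P + P*(-6 - 2*P) (R(P) = P*(-6 - 2*P) + P = P + P*(-6 - 2*P))
√(R(V(11)) + K(22, -104)) = √(-1*11/8*(5 + 2*(11/8)) - 1604/291) = √(-1*11/8*(5 + 11/4) - 1604/291) = √(-1*11/8*31/4 - 1604/291) = √(-341/32 - 1604/291) = √(-150559/9312) = I*√87625338/2328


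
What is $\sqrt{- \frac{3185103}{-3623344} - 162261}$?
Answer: $\frac{i \sqrt{133140734488083579}}{905836} \approx 402.82 i$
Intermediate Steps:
$\sqrt{- \frac{3185103}{-3623344} - 162261} = \sqrt{\left(-3185103\right) \left(- \frac{1}{3623344}\right) - 162261} = \sqrt{\frac{3185103}{3623344} - 162261} = \sqrt{- \frac{587924235681}{3623344}} = \frac{i \sqrt{133140734488083579}}{905836}$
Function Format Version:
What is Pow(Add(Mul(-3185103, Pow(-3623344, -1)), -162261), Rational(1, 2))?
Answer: Mul(Rational(1, 905836), I, Pow(133140734488083579, Rational(1, 2))) ≈ Mul(402.82, I)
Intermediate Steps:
Pow(Add(Mul(-3185103, Pow(-3623344, -1)), -162261), Rational(1, 2)) = Pow(Add(Mul(-3185103, Rational(-1, 3623344)), -162261), Rational(1, 2)) = Pow(Add(Rational(3185103, 3623344), -162261), Rational(1, 2)) = Pow(Rational(-587924235681, 3623344), Rational(1, 2)) = Mul(Rational(1, 905836), I, Pow(133140734488083579, Rational(1, 2)))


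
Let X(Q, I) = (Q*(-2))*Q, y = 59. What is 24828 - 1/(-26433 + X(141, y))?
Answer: 1643489461/66195 ≈ 24828.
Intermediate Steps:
X(Q, I) = -2*Q² (X(Q, I) = (-2*Q)*Q = -2*Q²)
24828 - 1/(-26433 + X(141, y)) = 24828 - 1/(-26433 - 2*141²) = 24828 - 1/(-26433 - 2*19881) = 24828 - 1/(-26433 - 39762) = 24828 - 1/(-66195) = 24828 - 1*(-1/66195) = 24828 + 1/66195 = 1643489461/66195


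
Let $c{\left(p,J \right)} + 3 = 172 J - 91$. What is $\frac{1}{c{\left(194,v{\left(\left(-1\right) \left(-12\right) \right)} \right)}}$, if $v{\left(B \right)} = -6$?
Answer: $- \frac{1}{1126} \approx -0.0008881$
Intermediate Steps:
$c{\left(p,J \right)} = -94 + 172 J$ ($c{\left(p,J \right)} = -3 + \left(172 J - 91\right) = -3 + \left(-91 + 172 J\right) = -94 + 172 J$)
$\frac{1}{c{\left(194,v{\left(\left(-1\right) \left(-12\right) \right)} \right)}} = \frac{1}{-94 + 172 \left(-6\right)} = \frac{1}{-94 - 1032} = \frac{1}{-1126} = - \frac{1}{1126}$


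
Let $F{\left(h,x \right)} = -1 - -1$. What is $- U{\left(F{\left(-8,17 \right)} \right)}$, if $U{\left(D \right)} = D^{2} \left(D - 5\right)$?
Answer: $0$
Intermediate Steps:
$F{\left(h,x \right)} = 0$ ($F{\left(h,x \right)} = -1 + 1 = 0$)
$U{\left(D \right)} = D^{2} \left(-5 + D\right)$
$- U{\left(F{\left(-8,17 \right)} \right)} = - 0^{2} \left(-5 + 0\right) = - 0 \left(-5\right) = \left(-1\right) 0 = 0$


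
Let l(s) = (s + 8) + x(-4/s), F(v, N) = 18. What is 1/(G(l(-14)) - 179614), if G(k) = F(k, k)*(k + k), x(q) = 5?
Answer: -1/179650 ≈ -5.5664e-6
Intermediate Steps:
l(s) = 13 + s (l(s) = (s + 8) + 5 = (8 + s) + 5 = 13 + s)
G(k) = 36*k (G(k) = 18*(k + k) = 18*(2*k) = 36*k)
1/(G(l(-14)) - 179614) = 1/(36*(13 - 14) - 179614) = 1/(36*(-1) - 179614) = 1/(-36 - 179614) = 1/(-179650) = -1/179650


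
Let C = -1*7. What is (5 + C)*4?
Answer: -8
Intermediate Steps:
C = -7
(5 + C)*4 = (5 - 7)*4 = -2*4 = -8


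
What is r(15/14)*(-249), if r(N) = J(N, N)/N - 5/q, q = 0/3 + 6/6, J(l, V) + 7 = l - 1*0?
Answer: 13114/5 ≈ 2622.8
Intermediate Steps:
J(l, V) = -7 + l (J(l, V) = -7 + (l - 1*0) = -7 + (l + 0) = -7 + l)
q = 1 (q = 0*(⅓) + 6*(⅙) = 0 + 1 = 1)
r(N) = -5 + (-7 + N)/N (r(N) = (-7 + N)/N - 5/1 = (-7 + N)/N - 5*1 = (-7 + N)/N - 5 = -5 + (-7 + N)/N)
r(15/14)*(-249) = (-4 - 7/(15/14))*(-249) = (-4 - 7/(15*(1/14)))*(-249) = (-4 - 7/15/14)*(-249) = (-4 - 7*14/15)*(-249) = (-4 - 98/15)*(-249) = -158/15*(-249) = 13114/5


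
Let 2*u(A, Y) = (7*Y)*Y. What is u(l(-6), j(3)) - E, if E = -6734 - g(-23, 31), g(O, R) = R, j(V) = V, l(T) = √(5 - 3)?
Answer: 13593/2 ≈ 6796.5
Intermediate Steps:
l(T) = √2
u(A, Y) = 7*Y²/2 (u(A, Y) = ((7*Y)*Y)/2 = (7*Y²)/2 = 7*Y²/2)
E = -6765 (E = -6734 - 1*31 = -6734 - 31 = -6765)
u(l(-6), j(3)) - E = (7/2)*3² - 1*(-6765) = (7/2)*9 + 6765 = 63/2 + 6765 = 13593/2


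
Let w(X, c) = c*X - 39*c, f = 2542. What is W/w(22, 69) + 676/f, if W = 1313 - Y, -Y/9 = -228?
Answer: 1335743/1490883 ≈ 0.89594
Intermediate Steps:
Y = 2052 (Y = -9*(-228) = 2052)
w(X, c) = -39*c + X*c (w(X, c) = X*c - 39*c = -39*c + X*c)
W = -739 (W = 1313 - 1*2052 = 1313 - 2052 = -739)
W/w(22, 69) + 676/f = -739*1/(69*(-39 + 22)) + 676/2542 = -739/(69*(-17)) + 676*(1/2542) = -739/(-1173) + 338/1271 = -739*(-1/1173) + 338/1271 = 739/1173 + 338/1271 = 1335743/1490883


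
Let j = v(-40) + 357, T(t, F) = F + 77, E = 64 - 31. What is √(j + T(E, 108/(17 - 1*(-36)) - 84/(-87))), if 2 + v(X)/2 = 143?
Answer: 2*√424637749/1537 ≈ 26.814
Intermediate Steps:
v(X) = 282 (v(X) = -4 + 2*143 = -4 + 286 = 282)
E = 33
T(t, F) = 77 + F
j = 639 (j = 282 + 357 = 639)
√(j + T(E, 108/(17 - 1*(-36)) - 84/(-87))) = √(639 + (77 + (108/(17 - 1*(-36)) - 84/(-87)))) = √(639 + (77 + (108/(17 + 36) - 84*(-1/87)))) = √(639 + (77 + (108/53 + 28/29))) = √(639 + (77 + 4616/1537)) = √(639 + 122965/1537) = √(1105108/1537) = 2*√424637749/1537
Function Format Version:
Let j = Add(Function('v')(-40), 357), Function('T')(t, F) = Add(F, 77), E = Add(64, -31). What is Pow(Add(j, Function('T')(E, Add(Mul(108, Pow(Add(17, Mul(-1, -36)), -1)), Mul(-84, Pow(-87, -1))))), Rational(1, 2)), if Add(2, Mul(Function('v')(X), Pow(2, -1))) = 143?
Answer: Mul(Rational(2, 1537), Pow(424637749, Rational(1, 2))) ≈ 26.814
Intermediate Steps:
Function('v')(X) = 282 (Function('v')(X) = Add(-4, Mul(2, 143)) = Add(-4, 286) = 282)
E = 33
Function('T')(t, F) = Add(77, F)
j = 639 (j = Add(282, 357) = 639)
Pow(Add(j, Function('T')(E, Add(Mul(108, Pow(Add(17, Mul(-1, -36)), -1)), Mul(-84, Pow(-87, -1))))), Rational(1, 2)) = Pow(Add(639, Add(77, Add(Mul(108, Pow(Add(17, Mul(-1, -36)), -1)), Mul(-84, Pow(-87, -1))))), Rational(1, 2)) = Pow(Add(639, Add(77, Add(Mul(108, Pow(Add(17, 36), -1)), Mul(-84, Rational(-1, 87))))), Rational(1, 2)) = Pow(Add(639, Add(77, Add(Mul(108, Pow(53, -1)), Rational(28, 29)))), Rational(1, 2)) = Pow(Add(639, Add(77, Add(Mul(108, Rational(1, 53)), Rational(28, 29)))), Rational(1, 2)) = Pow(Add(639, Add(77, Add(Rational(108, 53), Rational(28, 29)))), Rational(1, 2)) = Pow(Add(639, Add(77, Rational(4616, 1537))), Rational(1, 2)) = Pow(Add(639, Rational(122965, 1537)), Rational(1, 2)) = Pow(Rational(1105108, 1537), Rational(1, 2)) = Mul(Rational(2, 1537), Pow(424637749, Rational(1, 2)))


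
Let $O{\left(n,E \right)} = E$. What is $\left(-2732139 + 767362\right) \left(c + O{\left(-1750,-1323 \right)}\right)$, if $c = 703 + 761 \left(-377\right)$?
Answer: $564906788709$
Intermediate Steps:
$c = -286194$ ($c = 703 - 286897 = -286194$)
$\left(-2732139 + 767362\right) \left(c + O{\left(-1750,-1323 \right)}\right) = \left(-2732139 + 767362\right) \left(-286194 - 1323\right) = \left(-1964777\right) \left(-287517\right) = 564906788709$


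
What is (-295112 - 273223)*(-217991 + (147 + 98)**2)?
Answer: 89777606610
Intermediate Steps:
(-295112 - 273223)*(-217991 + (147 + 98)**2) = -568335*(-217991 + 245**2) = -568335*(-217991 + 60025) = -568335*(-157966) = 89777606610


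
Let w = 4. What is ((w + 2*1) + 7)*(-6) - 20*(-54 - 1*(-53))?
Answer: -58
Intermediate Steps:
((w + 2*1) + 7)*(-6) - 20*(-54 - 1*(-53)) = ((4 + 2*1) + 7)*(-6) - 20*(-54 - 1*(-53)) = ((4 + 2) + 7)*(-6) - 20*(-54 + 53) = (6 + 7)*(-6) - 20*(-1) = 13*(-6) + 20 = -78 + 20 = -58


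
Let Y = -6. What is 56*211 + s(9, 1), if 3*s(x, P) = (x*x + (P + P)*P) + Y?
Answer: 35525/3 ≈ 11842.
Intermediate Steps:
s(x, P) = -2 + x²/3 + 2*P²/3 (s(x, P) = ((x*x + (P + P)*P) - 6)/3 = ((x² + (2*P)*P) - 6)/3 = ((x² + 2*P²) - 6)/3 = (-6 + x² + 2*P²)/3 = -2 + x²/3 + 2*P²/3)
56*211 + s(9, 1) = 56*211 + (-2 + (⅓)*9² + (⅔)*1²) = 11816 + (-2 + (⅓)*81 + (⅔)*1) = 11816 + (-2 + 27 + ⅔) = 11816 + 77/3 = 35525/3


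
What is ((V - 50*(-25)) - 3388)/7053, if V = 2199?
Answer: 61/7053 ≈ 0.0086488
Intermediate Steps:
((V - 50*(-25)) - 3388)/7053 = ((2199 - 50*(-25)) - 3388)/7053 = ((2199 + 1250) - 3388)*(1/7053) = (3449 - 3388)*(1/7053) = 61*(1/7053) = 61/7053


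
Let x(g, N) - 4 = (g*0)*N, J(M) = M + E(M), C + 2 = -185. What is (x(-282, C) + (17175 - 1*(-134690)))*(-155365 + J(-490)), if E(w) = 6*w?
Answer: -24116037855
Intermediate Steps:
C = -187 (C = -2 - 185 = -187)
J(M) = 7*M (J(M) = M + 6*M = 7*M)
x(g, N) = 4 (x(g, N) = 4 + (g*0)*N = 4 + 0*N = 4 + 0 = 4)
(x(-282, C) + (17175 - 1*(-134690)))*(-155365 + J(-490)) = (4 + (17175 - 1*(-134690)))*(-155365 + 7*(-490)) = (4 + (17175 + 134690))*(-155365 - 3430) = (4 + 151865)*(-158795) = 151869*(-158795) = -24116037855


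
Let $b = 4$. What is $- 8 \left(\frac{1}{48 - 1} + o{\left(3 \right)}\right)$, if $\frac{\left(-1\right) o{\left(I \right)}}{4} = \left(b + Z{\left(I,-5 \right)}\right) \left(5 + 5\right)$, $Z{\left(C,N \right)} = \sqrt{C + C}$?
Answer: $\frac{60152}{47} + 320 \sqrt{6} \approx 2063.7$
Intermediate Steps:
$Z{\left(C,N \right)} = \sqrt{2} \sqrt{C}$ ($Z{\left(C,N \right)} = \sqrt{2 C} = \sqrt{2} \sqrt{C}$)
$o{\left(I \right)} = -160 - 40 \sqrt{2} \sqrt{I}$ ($o{\left(I \right)} = - 4 \left(4 + \sqrt{2} \sqrt{I}\right) \left(5 + 5\right) = - 4 \left(4 + \sqrt{2} \sqrt{I}\right) 10 = - 4 \left(40 + 10 \sqrt{2} \sqrt{I}\right) = -160 - 40 \sqrt{2} \sqrt{I}$)
$- 8 \left(\frac{1}{48 - 1} + o{\left(3 \right)}\right) = - 8 \left(\frac{1}{48 - 1} - \left(160 + 40 \sqrt{2} \sqrt{3}\right)\right) = - 8 \left(\frac{1}{47} - \left(160 + 40 \sqrt{6}\right)\right) = - 8 \left(- \frac{7519}{47} - 40 \sqrt{6}\right) = \frac{60152}{47} + 320 \sqrt{6}$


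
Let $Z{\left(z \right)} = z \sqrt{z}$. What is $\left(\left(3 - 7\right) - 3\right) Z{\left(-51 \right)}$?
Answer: $357 i \sqrt{51} \approx 2549.5 i$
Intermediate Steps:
$Z{\left(z \right)} = z^{\frac{3}{2}}$
$\left(\left(3 - 7\right) - 3\right) Z{\left(-51 \right)} = \left(\left(3 - 7\right) - 3\right) \left(-51\right)^{\frac{3}{2}} = \left(-4 - 3\right) \left(- 51 i \sqrt{51}\right) = - 7 \left(- 51 i \sqrt{51}\right) = 357 i \sqrt{51}$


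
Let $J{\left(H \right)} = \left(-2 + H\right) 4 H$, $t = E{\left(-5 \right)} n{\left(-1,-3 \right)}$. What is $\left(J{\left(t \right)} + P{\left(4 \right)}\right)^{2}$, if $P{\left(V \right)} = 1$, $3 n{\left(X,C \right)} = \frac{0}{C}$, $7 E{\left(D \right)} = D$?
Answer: $1$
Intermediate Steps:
$E{\left(D \right)} = \frac{D}{7}$
$n{\left(X,C \right)} = 0$ ($n{\left(X,C \right)} = \frac{0 \frac{1}{C}}{3} = \frac{1}{3} \cdot 0 = 0$)
$t = 0$ ($t = \frac{1}{7} \left(-5\right) 0 = \left(- \frac{5}{7}\right) 0 = 0$)
$J{\left(H \right)} = H \left(-8 + 4 H\right)$ ($J{\left(H \right)} = \left(-8 + 4 H\right) H = H \left(-8 + 4 H\right)$)
$\left(J{\left(t \right)} + P{\left(4 \right)}\right)^{2} = \left(4 \cdot 0 \left(-2 + 0\right) + 1\right)^{2} = \left(4 \cdot 0 \left(-2\right) + 1\right)^{2} = \left(0 + 1\right)^{2} = 1^{2} = 1$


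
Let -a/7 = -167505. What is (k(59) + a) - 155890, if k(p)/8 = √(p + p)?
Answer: 1016645 + 8*√118 ≈ 1.0167e+6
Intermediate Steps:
k(p) = 8*√2*√p (k(p) = 8*√(p + p) = 8*√(2*p) = 8*(√2*√p) = 8*√2*√p)
a = 1172535 (a = -7*(-167505) = 1172535)
(k(59) + a) - 155890 = (8*√2*√59 + 1172535) - 155890 = (8*√118 + 1172535) - 155890 = (1172535 + 8*√118) - 155890 = 1016645 + 8*√118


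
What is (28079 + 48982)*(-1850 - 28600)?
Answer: -2346507450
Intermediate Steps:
(28079 + 48982)*(-1850 - 28600) = 77061*(-30450) = -2346507450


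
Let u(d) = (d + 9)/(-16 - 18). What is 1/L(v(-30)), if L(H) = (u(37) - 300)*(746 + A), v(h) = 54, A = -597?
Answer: -17/763327 ≈ -2.2271e-5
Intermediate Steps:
u(d) = -9/34 - d/34 (u(d) = (9 + d)/(-34) = (9 + d)*(-1/34) = -9/34 - d/34)
L(H) = -763327/17 (L(H) = ((-9/34 - 1/34*37) - 300)*(746 - 597) = ((-9/34 - 37/34) - 300)*149 = (-23/17 - 300)*149 = -5123/17*149 = -763327/17)
1/L(v(-30)) = 1/(-763327/17) = -17/763327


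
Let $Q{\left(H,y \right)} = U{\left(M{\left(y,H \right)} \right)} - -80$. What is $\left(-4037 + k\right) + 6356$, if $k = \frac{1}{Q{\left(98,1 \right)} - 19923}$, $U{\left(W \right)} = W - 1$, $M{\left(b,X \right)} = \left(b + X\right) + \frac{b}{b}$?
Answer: $\frac{45786335}{19744} \approx 2319.0$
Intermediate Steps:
$M{\left(b,X \right)} = 1 + X + b$ ($M{\left(b,X \right)} = \left(X + b\right) + 1 = 1 + X + b$)
$U{\left(W \right)} = -1 + W$ ($U{\left(W \right)} = W - 1 = -1 + W$)
$Q{\left(H,y \right)} = 80 + H + y$ ($Q{\left(H,y \right)} = \left(-1 + \left(1 + H + y\right)\right) - -80 = \left(H + y\right) + 80 = 80 + H + y$)
$k = - \frac{1}{19744}$ ($k = \frac{1}{\left(80 + 98 + 1\right) - 19923} = \frac{1}{179 - 19923} = \frac{1}{-19744} = - \frac{1}{19744} \approx -5.0648 \cdot 10^{-5}$)
$\left(-4037 + k\right) + 6356 = \left(-4037 - \frac{1}{19744}\right) + 6356 = - \frac{79706529}{19744} + 6356 = \frac{45786335}{19744}$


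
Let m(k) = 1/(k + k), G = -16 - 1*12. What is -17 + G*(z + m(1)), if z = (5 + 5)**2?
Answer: -2831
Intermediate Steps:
G = -28 (G = -16 - 12 = -28)
m(k) = 1/(2*k)
z = 100 (z = 10**2 = 100)
-17 + G*(z + m(1)) = -17 - 28*(100 + (1/2)/1) = -17 - 28*(100 + (1/2)*1) = -17 - 28*(100 + 1/2) = -17 - 28*201/2 = -17 - 2814 = -2831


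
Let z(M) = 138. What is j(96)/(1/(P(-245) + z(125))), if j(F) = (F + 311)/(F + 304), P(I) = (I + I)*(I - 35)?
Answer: 27948283/200 ≈ 1.3974e+5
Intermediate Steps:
P(I) = 2*I*(-35 + I) (P(I) = (2*I)*(-35 + I) = 2*I*(-35 + I))
j(F) = (311 + F)/(304 + F)
j(96)/(1/(P(-245) + z(125))) = ((311 + 96)/(304 + 96))/(1/(2*(-245)*(-35 - 245) + 138)) = (407/400)/(1/(2*(-245)*(-280) + 138)) = ((1/400)*407)/(1/(137200 + 138)) = 407/(400*(1/137338)) = (407/400)*137338 = 27948283/200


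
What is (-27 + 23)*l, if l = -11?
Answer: 44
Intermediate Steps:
(-27 + 23)*l = (-27 + 23)*(-11) = -4*(-11) = 44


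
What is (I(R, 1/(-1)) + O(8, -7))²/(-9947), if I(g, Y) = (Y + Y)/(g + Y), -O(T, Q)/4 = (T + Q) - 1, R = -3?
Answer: -1/39788 ≈ -2.5133e-5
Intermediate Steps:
O(T, Q) = 4 - 4*Q - 4*T (O(T, Q) = -4*((T + Q) - 1) = -4*((Q + T) - 1) = -4*(-1 + Q + T) = 4 - 4*Q - 4*T)
I(g, Y) = 2*Y/(Y + g) (I(g, Y) = (2*Y)/(Y + g) = 2*Y/(Y + g))
(I(R, 1/(-1)) + O(8, -7))²/(-9947) = (2/(-1*(1/(-1) - 3)) + (4 - 4*(-7) - 4*8))²/(-9947) = (2*(-1)/(-1 - 3) + (4 + 28 - 32))²*(-1/9947) = (2*(-1)/(-4) + 0)²*(-1/9947) = (2*(-1)*(-¼) + 0)²*(-1/9947) = (½ + 0)²*(-1/9947) = (½)²*(-1/9947) = (¼)*(-1/9947) = -1/39788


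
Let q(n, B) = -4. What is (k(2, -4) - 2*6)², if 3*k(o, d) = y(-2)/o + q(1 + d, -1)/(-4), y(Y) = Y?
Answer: 144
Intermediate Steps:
k(o, d) = ⅓ - 2/(3*o) (k(o, d) = (-2/o - 4/(-4))/3 = (-2/o - 4*(-¼))/3 = (-2/o + 1)/3 = (1 - 2/o)/3 = ⅓ - 2/(3*o))
(k(2, -4) - 2*6)² = ((⅓)*(-2 + 2)/2 - 2*6)² = ((⅓)*(½)*0 - 12)² = (0 - 12)² = (-12)² = 144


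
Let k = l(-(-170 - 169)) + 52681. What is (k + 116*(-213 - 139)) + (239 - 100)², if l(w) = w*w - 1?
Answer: 146090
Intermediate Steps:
l(w) = -1 + w² (l(w) = w² - 1 = -1 + w²)
k = 167601 (k = (-1 + (-(-170 - 169))²) + 52681 = (-1 + (-1*(-339))²) + 52681 = (-1 + 339²) + 52681 = (-1 + 114921) + 52681 = 114920 + 52681 = 167601)
(k + 116*(-213 - 139)) + (239 - 100)² = (167601 + 116*(-213 - 139)) + (239 - 100)² = (167601 + 116*(-352)) + 139² = (167601 - 40832) + 19321 = 126769 + 19321 = 146090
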